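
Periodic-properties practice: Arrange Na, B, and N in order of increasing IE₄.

N < Na < B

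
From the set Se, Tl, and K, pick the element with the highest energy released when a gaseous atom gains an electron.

Se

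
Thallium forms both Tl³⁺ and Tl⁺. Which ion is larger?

Tl⁺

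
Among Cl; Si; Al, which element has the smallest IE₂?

Consider each +1 ion: Cl⁺ still has 6 valence electrons; Si⁺ still has 3 valence electrons; Al⁺ still has 2 valence electrons.
All are still removing valence electrons, so compare the +1 ions as you would atoms: IE_2 generally rises across a period (higher Z_eff) and falls down a group (larger shell), subject to the usual subshell exceptions.
Valence configurations: Cl⁺ [Ne]3s²3p⁴, Si⁺ [Ne]3s²3p¹, Al⁺ [Ne]3s².
Si⁺ loses a lone 3p electron whereas Al⁺ must break into a filled 3s² pair, so IE_2(Al) > IE_2(Si) even though Si has the higher nuclear charge.
Approximate IE_2 values (kJ/mol): Cl 2298, Si 1577, Al 1817.
Overall IE_2 order: Si < Al < Cl.

Si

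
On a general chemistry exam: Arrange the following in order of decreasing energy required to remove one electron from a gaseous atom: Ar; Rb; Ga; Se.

Ar > Se > Ga > Rb

IE₁ increases left→right with effective nuclear charge and decreases top→bottom as the valence shell moves farther out.
Here both period and group differ, so the two effects have to be weighed against each other.
Ga > Rb: both effects reinforce here, so Ga is clearly the higher of the two.
Se > Ga: both are in period 4; the period trend gives Se the larger value.
Ar > Se: both effects reinforce here, so Ar is clearly the higher of the two.
For reference (kJ/mol): Ar 1521, Ga 579, Se 941, Rb 403.
So from highest to lowest: Ar > Se > Ga > Rb.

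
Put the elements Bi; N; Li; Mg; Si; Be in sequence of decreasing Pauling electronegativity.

N > Bi > Si > Be > Mg > Li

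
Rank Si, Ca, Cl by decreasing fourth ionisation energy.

Ca, Cl, Si

After 3 electrons have been removed, what remains? Si³⁺ still has 1 valence electron; Ca³⁺ is already 1 electron into the core; Cl³⁺ still has 4 valence electrons.
Pulling an electron out of a noble-gas core costs far more than removing a remaining valence electron, so Ca sits at the high end of IE_4.
Valence configurations: Si³⁺ [Ne]3s¹, Cl³⁺ [Ne]3s²3p².
Approximate IE_4 values (kJ/mol): Si 4356, Ca 6491, Cl 5159.
So the fourth ionization energies run Si < Cl < Ca.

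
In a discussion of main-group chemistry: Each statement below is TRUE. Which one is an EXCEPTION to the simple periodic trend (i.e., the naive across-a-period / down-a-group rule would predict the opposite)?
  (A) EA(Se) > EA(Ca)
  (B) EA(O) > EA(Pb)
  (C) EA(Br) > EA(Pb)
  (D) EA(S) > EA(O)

The general trend: electron affinity increases across a period and decreases down a group.
(A) Se (period 4, group 16) vs Ca (period 4, group 2): the stated order agrees with the simple trend.
(B) O (period 2, group 16) vs Pb (period 6, group 14): the stated order agrees with the simple trend.
(C) Br (period 4, group 17) vs Pb (period 6, group 14): the stated order agrees with the simple trend.
(D) S (period 3, group 16) vs O (period 2, group 16): the stated order contradicts the simple trend.
The exception is (D): the compact 2p subshell of O repels the added electron more than S's larger 3p does.

(D)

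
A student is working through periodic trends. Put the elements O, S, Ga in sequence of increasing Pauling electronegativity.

O is in period 2, group 16; S is in period 3, group 16; Ga is in period 4, group 13.
EN rises left→right (higher Z_eff, smaller atoms) and falls top→bottom (larger, more shielded atoms).
Here both period and group differ, so the two effects have to be weighed against each other.
S > Ga: relative to Ga, both the across-period and down-group shifts push S's electronegativity up.
O > S: O sits above S in group 16, so the down-group effect alone puts O higher.
For reference (Pauling): O 3.44, S 2.58, Ga 1.81.
So from lowest to highest: Ga < S < O.

Ga < S < O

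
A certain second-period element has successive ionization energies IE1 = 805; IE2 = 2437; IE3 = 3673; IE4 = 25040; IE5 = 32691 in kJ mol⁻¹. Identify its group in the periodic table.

Look for the largest jump between consecutive ionization energies: IE4/IE3 ≈ 6.8, far larger than any earlier ratio.
That jump marks the point where a core electron is being removed. So the atom has 3 valence electrons.
A main-group element with 3 valence electrons is in group 13.

Group 13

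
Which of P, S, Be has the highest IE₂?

After 1 electron has been removed, what remains? P⁺ still has 4 valence electrons; S⁺ still has 5 valence electrons; Be⁺ still has 1 valence electron.
All are still removing valence electrons, so compare the +1 ions as you would atoms: IE_2 generally rises across a period (higher Z_eff) and falls down a group (larger shell), subject to the usual subshell exceptions.
Valence configurations: P⁺ [Ne]3s²3p², S⁺ [Ne]3s²3p³, Be⁺ [He]2s¹.
Approximate IE_2 values (kJ/mol): P 1907, S 2252, Be 1757.
So the second ionization energies run Be < P < S.

S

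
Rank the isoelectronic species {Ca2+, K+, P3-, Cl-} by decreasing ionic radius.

P3- > Cl- > K+ > Ca2+

All of these have 18 electrons, so size is governed by nuclear charge alone: the more protons, the stronger the pull on the same electron cloud, and the smaller the ion.
Nuclear charges: Ca2+ (Z=20), K+ (Z=19), Cl- (Z=17), P3- (Z=15).
Largest to smallest: P3- > Cl- > K+ > Ca2+.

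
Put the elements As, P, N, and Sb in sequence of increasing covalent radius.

N, P, As, Sb

Radius decreases left→right (rising Z_eff, same n) and increases top→bottom (higher n).
All are in group 15, so atomic radius increases down the group.
So from smallest to largest: N < P < As < Sb.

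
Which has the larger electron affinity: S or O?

S

O is in period 2, group 16; S is in period 3, group 16.
Atoms with high Z_eff and room in the valence shell (especially the halogens) have the most exothermic electron affinities.
All are in group 16; the group trend (electron affinity increases up the group) applies, with the exception below.
Note the exception: S has a higher electron affinity than O, contrary to the simple trend — the compact 2p subshell of O repels the added electron more than S's larger 3p does.
Approximate values (kJ/mol): O 141, S 200.
So S has the larger electron affinity (S > O).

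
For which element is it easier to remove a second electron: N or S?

S

Consider each +1 ion: N⁺ still has 4 valence electrons; S⁺ still has 5 valence electrons.
All are still removing valence electrons, so compare the +1 ions as you would atoms: IE_2 generally rises across a period (higher Z_eff) and falls down a group (larger shell), subject to the usual subshell exceptions.
Valence configurations: N⁺ [He]2s²2p², S⁺ [Ne]3s²3p³.
The numbers (kJ/mol): N 2856, S 2252.
Overall IE_2 order: S < N.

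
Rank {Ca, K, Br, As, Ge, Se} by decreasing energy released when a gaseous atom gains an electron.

Br > Se > Ge > As > K > Ca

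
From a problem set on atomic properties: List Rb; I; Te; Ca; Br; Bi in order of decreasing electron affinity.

Ca is in period 4, group 2; Br is in period 4, group 17; Rb is in period 5, group 1; Te is in period 5, group 16; I is in period 5, group 17; Bi is in period 6, group 15.
EA tends to increase across a period and decrease down a group, though the pattern is less regular than for IE or radius.
Neither a single period nor a single group — weigh both effects.
Rb > Ca: this pair runs against the simple trend — see the exception note.
Bi > Rb: period and group pull opposite ways; the across-period shift dominates (91 vs 47 kJ/mol).
Te > Bi: relative to Bi, both the across-period and down-group shifts push Te's electron affinity up.
I > Te: I lies to the right of Te in period 5, so the across-period effect alone puts I higher.
Br > I: they share group 17; the group trend gives Br the larger value.
Note the exception: Rb has a higher electron affinity than Ca, contrary to the simple trend — adding an electron to Ca (ns²) has to open a new, higher-energy np subshell, which is unfavourable.
For reference (kJ/mol): Ca 2, Br 325, Rb 47, Te 190, I 295, Bi 91.
So from highest to lowest: Br > I > Te > Bi > Rb > Ca.

Br > I > Te > Bi > Rb > Ca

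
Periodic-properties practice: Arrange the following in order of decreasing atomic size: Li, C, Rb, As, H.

Rb > Li > As > C > H

Atomic radius shrinks across a period as nuclear charge pulls the same shell inward, and grows down a group as new shells are added.
These span different periods and groups, so the two trends combine.
C > H: period and group pull opposite ways; the down-group shift dominates (75 vs 32 pm).
As > C: the two effects oppose for this pair; the down-group effect wins (121 vs 75 pm).
Li > As: period and group pull opposite ways; the across-period shift dominates (133 vs 121 pm).
Rb > Li: Rb sits below Li in group 1, so the down-group effect alone puts Rb larger.
Approximate values (pm): H 32, Li 133, C 75, As 121, Rb 210.
So from largest to smallest: Rb > Li > As > C > H.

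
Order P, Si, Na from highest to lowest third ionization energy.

Na > Si > P

IE_3 is the cost of taking one more electron from the +2 cation: P²⁺ still has 3 valence electrons; Si²⁺ still has 2 valence electrons; Na²⁺ is already 1 electron into the core.
Core electrons are held far more tightly than valence electrons, so Na tops the IE_3 order.
Valence configurations: P²⁺ [Ne]3s²3p¹, Si²⁺ [Ne]3s².
P²⁺ loses a lone 3p electron whereas Si²⁺ must break into a filled 3s² pair, so IE_3(Si) > IE_3(P) even though P has the higher nuclear charge.
Tabulated IE_3 (kJ/mol): P 2914, Si 3232, Na 6910.
So the third ionization energies run P < Si < Na.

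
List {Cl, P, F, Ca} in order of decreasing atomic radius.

F is in period 2, group 17; P is in period 3, group 15; Cl is in period 3, group 17; Ca is in period 4, group 2.
Across a period the added protons contract the valence shell; down a group each new principal shell makes the atom larger.
Here both period and group differ, so the two effects have to be weighed against each other.
Cl > F: they share group 17; the group trend gives Cl the larger value.
P > Cl: P lies to the left of Cl in period 3, so the across-period effect alone puts P larger.
Ca > P: relative to P, both the across-period and down-group shifts push Ca's atomic radius up.
For reference (pm): F 64, P 111, Cl 99, Ca 171.
So from largest to smallest: Ca > P > Cl > F.

Ca > P > Cl > F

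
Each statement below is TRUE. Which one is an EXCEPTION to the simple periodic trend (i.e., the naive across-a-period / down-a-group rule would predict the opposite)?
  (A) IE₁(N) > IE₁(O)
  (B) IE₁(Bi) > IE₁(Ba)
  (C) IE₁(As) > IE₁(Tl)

(A)

The general trend: first ionization energy increases across a period and decreases down a group.
(A) N (period 2, group 15) vs O (period 2, group 16): the stated order contradicts the simple trend.
(B) Bi (period 6, group 15) vs Ba (period 6, group 2): the stated order agrees with the simple trend.
(C) As (period 4, group 15) vs Tl (period 6, group 13): the stated order agrees with the simple trend.
The exception is (A): pairing an electron in O's 2p⁴ costs repulsion energy, so O ionizes more easily than half-filled N (2p³).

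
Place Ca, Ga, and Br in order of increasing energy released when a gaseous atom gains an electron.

Adding an electron releases more energy for atoms nearer the top right (short of the noble gases).
All lie in period 4, so electron affinity increases left to right.
So from lowest to highest: Ca < Ga < Br.

Ca, Ga, Br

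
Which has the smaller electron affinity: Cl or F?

F

EA tends to increase across a period and decrease down a group, though the pattern is less regular than for IE or radius.
All are in group 17; the group trend (electron affinity increases up the group) applies, with the exception below.
Note the exception: Cl has a higher electron affinity than F, contrary to the simple trend — F's small 2p subshell makes the incoming electron feel strong e⁻–e⁻ repulsion, so Cl actually releases more energy on gaining an electron.
Tabulated electron affinity (kJ/mol): F 328, Cl 349.
So F has the smaller electron affinity (F < Cl).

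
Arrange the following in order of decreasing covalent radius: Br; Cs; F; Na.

Cs > Na > Br > F

F is in period 2, group 17; Na is in period 3, group 1; Br is in period 4, group 17; Cs is in period 6, group 1.
Radius decreases left→right (rising Z_eff, same n) and increases top→bottom (higher n).
Here both period and group differ, so the two effects have to be weighed against each other.
Br > F: Br sits below F in group 17, so the down-group effect alone puts Br larger.
Na > Br: the two effects oppose for this pair; the across-period effect wins (155 vs 114 pm).
Cs > Na: Cs sits below Na in group 1, so the down-group effect alone puts Cs larger.
Approximate values (pm): F 64, Na 155, Br 114, Cs 232.
So from largest to smallest: Cs > Na > Br > F.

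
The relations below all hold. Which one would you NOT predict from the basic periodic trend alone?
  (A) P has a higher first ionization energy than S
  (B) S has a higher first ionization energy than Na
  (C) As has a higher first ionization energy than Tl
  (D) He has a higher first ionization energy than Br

The general trend: first ionization energy increases across a period and decreases down a group.
(A) P (period 3, group 15) vs S (period 3, group 16): the stated order contradicts the simple trend.
(B) S (period 3, group 16) vs Na (period 3, group 1): the stated order agrees with the simple trend.
(C) As (period 4, group 15) vs Tl (period 6, group 13): the stated order agrees with the simple trend.
(D) He (period 1, group 18) vs Br (period 4, group 17): the stated order agrees with the simple trend.
The exception is (A): S (3p⁴) ionizes more easily than half-filled P (3p³) because the paired 3p electron in S is pushed out by e⁻–e⁻ repulsion.

(A)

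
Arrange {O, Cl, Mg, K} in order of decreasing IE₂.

O > K > Cl > Mg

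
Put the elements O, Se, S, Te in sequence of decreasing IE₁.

O is in period 2, group 16; S is in period 3, group 16; Se is in period 4, group 16; Te is in period 5, group 16.
First ionization energy rises across a period (greater Z_eff holds electrons more tightly) and falls down a group (valence electrons are farther from the nucleus).
All are in group 16, so first ionization energy increases up the group.
So from highest to lowest: O > S > Se > Te.

O > S > Se > Te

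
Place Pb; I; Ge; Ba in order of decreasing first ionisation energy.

Across a period the outer electron is held more tightly (higher IE₁); down a group it sits in a higher shell, more shielded, and comes off more easily.
Neither a single period nor a single group — weigh both effects.
Pb > Ba: both are in period 6; the period trend gives Pb the larger value.
Ge > Pb: Ge sits above Pb in group 14, so the down-group effect alone puts Ge higher.
I > Ge: period and group pull opposite ways; the across-period shift dominates (1008 vs 762 kJ/mol).
Tabulated first ionization energy (kJ/mol): Ge 762, I 1008, Ba 503, Pb 716.
So from highest to lowest: I > Ge > Pb > Ba.

I, Ge, Pb, Ba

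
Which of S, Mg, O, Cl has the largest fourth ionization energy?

Mg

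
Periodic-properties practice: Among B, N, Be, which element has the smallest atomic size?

Be is in period 2, group 2; B is in period 2, group 13; N is in period 2, group 15.
Radius decreases left→right (rising Z_eff, same n) and increases top→bottom (higher n).
All lie in period 2, so atomic radius increases right to left.
The smallest atomic size among these belongs to N.

N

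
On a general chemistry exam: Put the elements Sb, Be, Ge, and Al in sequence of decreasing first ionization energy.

Be > Sb > Ge > Al

Be is in period 2, group 2; Al is in period 3, group 13; Ge is in period 4, group 14; Sb is in period 5, group 15.
IE₁ increases left→right with effective nuclear charge and decreases top→bottom as the valence shell moves farther out.
A diagonal step moves right (one effect) and down (the opposite effect) at once.
Ge > Al: period and group pull opposite ways; the across-period shift dominates (762 vs 578 kJ/mol).
Sb > Ge: the two effects oppose for this pair; the across-period effect wins (831 vs 762 kJ/mol).
Be > Sb: the two effects oppose for this pair; the down-group effect wins (900 vs 831 kJ/mol).
Approximate values (kJ/mol): Be 900, Al 578, Ge 762, Sb 831.
So from highest to lowest: Be > Sb > Ge > Al.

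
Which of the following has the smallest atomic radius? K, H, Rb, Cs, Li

H

H is in period 1, group 1; Li is in period 2, group 1; K is in period 4, group 1; Rb is in period 5, group 1; Cs is in period 6, group 1.
Atomic radius shrinks across a period as nuclear charge pulls the same shell inward, and grows down a group as new shells are added.
All are in group 1, so atomic radius increases down the group.
The smallest atomic radius among these belongs to H.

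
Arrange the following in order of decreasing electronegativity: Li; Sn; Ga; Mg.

Li is in period 2, group 1; Mg is in period 3, group 2; Ga is in period 4, group 13; Sn is in period 5, group 14.
Atoms toward the upper right of the periodic table pull bonding electrons most strongly.
These sit on a diagonal, where the across-period and down-group effects partly cancel.
Mg > Li: period and group pull opposite ways; the across-period shift dominates (1.31 vs 0.98).
Ga > Mg: the two effects oppose for this pair; the across-period effect wins (1.81 vs 1.31).
Sn > Ga: the two effects oppose for this pair; the across-period effect wins (1.96 vs 1.81).
For reference (Pauling): Li 0.98, Mg 1.31, Ga 1.81, Sn 1.96.
So from highest to lowest: Sn > Ga > Mg > Li.

Sn > Ga > Mg > Li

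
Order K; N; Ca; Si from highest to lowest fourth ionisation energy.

N > Ca > K > Si

IE_4 is the cost of taking one more electron from the +3 cation: K³⁺ is already 2 electrons into the core; N³⁺ still has 2 valence electrons; Ca³⁺ is already 1 electron into the core; Si³⁺ still has 1 valence electron.
Usually core removal costs more than valence removal, but here the competition is close: a tightly held n=2 valence electron can cost more to remove than an n=3 core electron, so the actual values have to decide it.
Valence configurations: N³⁺ [He]2s², Si³⁺ [Ne]3s¹.
Approximate IE_4 values (kJ/mol): K 5877, N 7475, Ca 6491, Si 4356.
So the fourth ionization energies run Si < K < Ca < N.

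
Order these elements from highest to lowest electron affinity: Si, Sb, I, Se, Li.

I > Se > Si > Sb > Li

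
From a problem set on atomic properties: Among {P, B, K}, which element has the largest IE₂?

IE_2 is the cost of taking one more electron from the +1 cation: P⁺ still has 4 valence electrons; B⁺ still has 2 valence electrons; K⁺ is the bare [Ar] core.
Pulling an electron out of a noble-gas core costs far more than removing a remaining valence electron, so K sits at the high end of IE_2.
Valence configurations: P⁺ [Ne]3s²3p², B⁺ [He]2s².
Tabulated IE_2 (kJ/mol): P 1907, B 2427, K 3052.
So the second ionization energies run P < B < K.

K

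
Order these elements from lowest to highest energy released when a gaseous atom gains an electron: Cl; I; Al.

Al < I < Cl

Al is in period 3, group 13; Cl is in period 3, group 17; I is in period 5, group 17.
Atoms with high Z_eff and room in the valence shell (especially the halogens) have the most exothermic electron affinities.
Neither a single period nor a single group — weigh both effects.
I > Al: the two effects oppose for this pair; the across-period effect wins (295 vs 42 kJ/mol).
Cl > I: they share group 17; the group trend gives Cl the larger value.
Approximate values (kJ/mol): Al 42, Cl 349, I 295.
So from lowest to highest: Al < I < Cl.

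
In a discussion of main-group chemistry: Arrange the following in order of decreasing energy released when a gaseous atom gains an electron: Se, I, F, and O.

O is in period 2, group 16; F is in period 2, group 17; Se is in period 4, group 16; I is in period 5, group 17.
Atoms with high Z_eff and room in the valence shell (especially the halogens) have the most exothermic electron affinities.
Neither a single period nor a single group — weigh both effects.
Se > O: this pair runs against the simple trend — see the exception note.
I > Se: the two effects oppose for this pair; the across-period effect wins (295 vs 195 kJ/mol).
F > I: they share group 17; the group trend gives F the larger value.
Note the exception: Se has a higher electron affinity than O, contrary to the simple trend — O's compact 2p subshell gives strong electron–electron repulsion on the added electron.
Tabulated electron affinity (kJ/mol): O 141, F 328, Se 195, I 295.
So from highest to lowest: F > I > Se > O.

F, I, Se, O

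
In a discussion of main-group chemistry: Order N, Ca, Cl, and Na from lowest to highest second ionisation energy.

Ca < Cl < N < Na

IE_2 is the cost of taking one more electron from the +1 cation: N⁺ still has 4 valence electrons; Ca⁺ still has 1 valence electron; Cl⁺ still has 6 valence electrons; Na⁺ is the bare [Ne] core.
Pulling an electron out of a noble-gas core costs far more than removing a remaining valence electron, so Na sits at the high end of IE_2.
Valence configurations: N⁺ [He]2s²2p², Ca⁺ [Ar]4s¹, Cl⁺ [Ne]3s²3p⁴.
Approximate IE_2 values (kJ/mol): N 2856, Ca 1145, Cl 2298, Na 4562.
Putting it together, IE_2: Ca < Cl < N < Na.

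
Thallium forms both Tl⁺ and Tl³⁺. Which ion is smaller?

Tl³⁺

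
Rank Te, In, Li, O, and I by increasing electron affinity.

In, Li, O, Te, I

Li is in period 2, group 1; O is in period 2, group 16; In is in period 5, group 13; Te is in period 5, group 16; I is in period 5, group 17.
EA tends to increase across a period and decrease down a group, though the pattern is less regular than for IE or radius.
Neither a single period nor a single group — weigh both effects.
Li > In: period and group pull opposite ways; the down-group shift dominates (60 vs 29 kJ/mol).
O > Li: O lies to the right of Li in period 2, so the across-period effect alone puts O higher.
Te > O: this pair runs against the simple trend — see the exception note.
I > Te: I lies to the right of Te in period 5, so the across-period effect alone puts I higher.
Note the exception: Te has a higher electron affinity than O, contrary to the simple trend — O's compact 2p subshell gives strong electron–electron repulsion on the added electron.
Approximate values (kJ/mol): Li 60, O 141, In 29, Te 190, I 295.
So from lowest to highest: In < Li < O < Te < I.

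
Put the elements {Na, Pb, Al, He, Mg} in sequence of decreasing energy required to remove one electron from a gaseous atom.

He is in period 1, group 18; Na is in period 3, group 1; Mg is in period 3, group 2; Al is in period 3, group 13; Pb is in period 6, group 14.
First ionization energy rises across a period (greater Z_eff holds electrons more tightly) and falls down a group (valence electrons are farther from the nucleus).
Here both period and group differ, so the two effects have to be weighed against each other.
Al > Na: Al lies to the right of Na in period 3, so the across-period effect alone puts Al higher.
Pb > Al: period and group pull opposite ways; the across-period shift dominates (716 vs 578 kJ/mol).
Mg > Pb: period and group pull opposite ways; the down-group shift dominates (738 vs 716 kJ/mol).
He > Mg: relative to Mg, both the across-period and down-group shifts push He's first ionization energy up.
Note the exception: Mg has a higher first ionization energy than Al, contrary to the simple trend — Al's single 3p electron is easier to remove than one from Mg's filled 3s².
For reference (kJ/mol): He 2372, Na 496, Mg 738, Al 578, Pb 716.
So from highest to lowest: He > Mg > Pb > Al > Na.

He > Mg > Pb > Al > Na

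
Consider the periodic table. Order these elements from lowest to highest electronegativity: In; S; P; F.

Smaller atoms with higher effective nuclear charge are more electronegative.
Neither a single period nor a single group — weigh both effects.
P > In: both effects reinforce here, so P is clearly the higher of the two.
S > P: S lies to the right of P in period 3, so the across-period effect alone puts S higher.
F > S: relative to S, both the across-period and down-group shifts push F's electronegativity up.
Approximate values (Pauling): F 3.98, P 2.19, S 2.58, In 1.78.
So from lowest to highest: In < P < S < F.

In < P < S < F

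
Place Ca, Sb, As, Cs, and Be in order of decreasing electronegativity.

As > Sb > Be > Ca > Cs

Be is in period 2, group 2; Ca is in period 4, group 2; As is in period 4, group 15; Sb is in period 5, group 15; Cs is in period 6, group 1.
Atoms toward the upper right of the periodic table pull bonding electrons most strongly.
Here both period and group differ, so the two effects have to be weighed against each other.
Ca > Cs: both effects reinforce here, so Ca is clearly the higher of the two.
Be > Ca: they share group 2; the group trend gives Be the larger value.
Sb > Be: period and group pull opposite ways; the across-period shift dominates (2.05 vs 1.57).
As > Sb: As sits above Sb in group 15, so the down-group effect alone puts As higher.
For reference (Pauling): Be 1.57, Ca 1.00, As 2.18, Sb 2.05, Cs 0.79.
So from highest to lowest: As > Sb > Be > Ca > Cs.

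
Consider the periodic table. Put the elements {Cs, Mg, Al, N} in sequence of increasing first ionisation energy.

Cs < Al < Mg < N

IE₁ increases left→right with effective nuclear charge and decreases top→bottom as the valence shell moves farther out.
These span different periods and groups, so the two trends combine.
Al > Cs: relative to Cs, both the across-period and down-group shifts push Al's first ionization energy up.
Mg > Al: this pair runs against the simple trend — see the exception note.
N > Mg: both effects reinforce here, so N is clearly the higher of the two.
Note the exception: Mg has a higher first ionization energy than Al, contrary to the simple trend — Al's single 3p electron is easier to remove than one from Mg's filled 3s².
Approximate values (kJ/mol): N 1402, Mg 738, Al 578, Cs 376.
So from lowest to highest: Cs < Al < Mg < N.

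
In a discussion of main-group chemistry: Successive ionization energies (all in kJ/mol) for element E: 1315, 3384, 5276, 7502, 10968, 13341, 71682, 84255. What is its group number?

Group 16

Look for the largest jump between consecutive ionization energies: IE7/IE6 ≈ 5.4, far larger than any earlier ratio.
That jump marks the point where a core electron is being removed. So the atom has 6 valence electrons.
A main-group element with 6 valence electrons is in group 16.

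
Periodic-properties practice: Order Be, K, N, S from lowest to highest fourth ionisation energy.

S, K, N, Be

IE_4 is the cost of taking one more electron from the +3 cation: Be³⁺ is already 1 electron into the core; K³⁺ is already 2 electrons into the core; N³⁺ still has 2 valence electrons; S³⁺ still has 3 valence electrons.
Usually core removal costs more than valence removal, but here the competition is close: a tightly held n=2 valence electron can cost more to remove than an n=3 core electron, so the actual values have to decide it.
Valence configurations: N³⁺ [He]2s², S³⁺ [Ne]3s²3p¹.
Approximate IE_4 values (kJ/mol): Be 21007, K 5877, N 7475, S 4556.
Hence IE_4: S < K < N < Be.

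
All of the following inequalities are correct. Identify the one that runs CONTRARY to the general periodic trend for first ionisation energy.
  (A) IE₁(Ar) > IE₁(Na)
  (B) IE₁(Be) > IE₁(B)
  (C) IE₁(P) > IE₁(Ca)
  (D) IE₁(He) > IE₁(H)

(B)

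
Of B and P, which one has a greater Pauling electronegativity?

P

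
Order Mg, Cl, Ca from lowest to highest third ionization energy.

Cl < Ca < Mg

The third ionization energy removes an electron from the +2 ion. For each element: Mg²⁺ is the bare [Ne] core; Cl²⁺ still has 5 valence electrons; Ca²⁺ is the bare [Ar] core.
Pulling an electron out of a noble-gas core costs far more than removing a remaining valence electron, so Ca and Mg sit at the high end of IE_3.
Tabulated IE_3 (kJ/mol): Mg 7733, Cl 3822, Ca 4912.
Putting it together, IE_3: Cl < Ca < Mg.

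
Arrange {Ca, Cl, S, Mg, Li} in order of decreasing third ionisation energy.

Li, Mg, Ca, Cl, S

After 2 electrons have been removed, what remains? Ca²⁺ is the bare [Ar] core; Cl²⁺ still has 5 valence electrons; S²⁺ still has 4 valence electrons; Mg²⁺ is the bare [Ne] core; Li²⁺ is already 1 electron into the core.
Core electrons are held far more tightly than valence electrons, so Ca, Mg and Li top the IE_3 order.
Valence configurations: Cl²⁺ [Ne]3s²3p³, S²⁺ [Ne]3s²3p².
Approximate IE_3 values (kJ/mol): Ca 4912, Cl 3822, S 3357, Mg 7733, Li 11815.
Putting it together, IE_3: S < Cl < Ca < Mg < Li.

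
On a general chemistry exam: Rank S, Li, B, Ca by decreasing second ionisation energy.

The second ionization energy removes an electron from the +1 ion. For each element: S⁺ still has 5 valence electrons; Li⁺ is the bare [He] core; B⁺ still has 2 valence electrons; Ca⁺ still has 1 valence electron.
Breaking into a closed-shell core is much more expensive than removing a leftover valence electron — Li has the largest IE_2 here.
Valence configurations: S⁺ [Ne]3s²3p³, B⁺ [He]2s², Ca⁺ [Ar]4s¹.
The numbers (kJ/mol): S 2252, Li 7298, B 2427, Ca 1145.
So the second ionization energies run Ca < S < B < Li.

Li, B, S, Ca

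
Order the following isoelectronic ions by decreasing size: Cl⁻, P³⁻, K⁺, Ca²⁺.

P³⁻, Cl⁻, K⁺, Ca²⁺

All of these have 18 electrons, so size is governed by nuclear charge alone: the more protons, the stronger the pull on the same electron cloud, and the smaller the ion.
Nuclear charges: Ca²⁺ (Z=20), K⁺ (Z=19), Cl⁻ (Z=17), P³⁻ (Z=15).
Largest to smallest: P³⁻ > Cl⁻ > K⁺ > Ca²⁺.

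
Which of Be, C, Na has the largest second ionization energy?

Na

After 1 electron has been removed, what remains? Be⁺ still has 1 valence electron; C⁺ still has 3 valence electrons; Na⁺ is the bare [Ne] core.
Breaking into a closed-shell core is much more expensive than removing a leftover valence electron — Na has the largest IE_2 here.
Valence configurations: Be⁺ [He]2s¹, C⁺ [He]2s²2p¹.
The numbers (kJ/mol): Be 1757, C 2353, Na 4562.
Overall IE_2 order: Be < C < Na.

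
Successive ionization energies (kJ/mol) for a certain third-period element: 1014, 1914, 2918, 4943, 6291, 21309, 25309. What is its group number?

Group 15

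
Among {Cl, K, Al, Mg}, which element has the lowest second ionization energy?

After 1 electron has been removed, what remains? Cl⁺ still has 6 valence electrons; K⁺ is the bare [Ar] core; Al⁺ still has 2 valence electrons; Mg⁺ still has 1 valence electron.
Pulling an electron out of a noble-gas core costs far more than removing a remaining valence electron, so K sits at the high end of IE_2.
Valence configurations: Cl⁺ [Ne]3s²3p⁴, Al⁺ [Ne]3s², Mg⁺ [Ne]3s¹.
Tabulated IE_2 (kJ/mol): Cl 2298, K 3052, Al 1817, Mg 1451.
Overall IE_2 order: Mg < Al < Cl < K.

Mg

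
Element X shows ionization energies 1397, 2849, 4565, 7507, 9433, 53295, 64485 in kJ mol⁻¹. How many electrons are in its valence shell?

Look for the largest jump between consecutive ionization energies: IE6/IE5 ≈ 5.6, far larger than any earlier ratio.
That jump marks the point where a core electron is being removed. So the atom has 5 valence electrons.

5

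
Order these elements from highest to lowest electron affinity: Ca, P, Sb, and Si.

Si is in period 3, group 14; P is in period 3, group 15; Ca is in period 4, group 2; Sb is in period 5, group 15.
Electron affinity generally becomes more exothermic across a period toward the halogens and less exothermic down a group.
Neither a single period nor a single group — weigh both effects.
P > Ca: relative to Ca, both the across-period and down-group shifts push P's electron affinity up.
Sb > P: this pair runs against the simple trend — see the exception note.
Si > Sb: the two effects oppose for this pair; the down-group effect wins (134 vs 103 kJ/mol).
Note the exception: Sb has a higher electron affinity than P, contrary to the simple trend — both are half-filled np³, but the pairing/repulsion penalty for the added electron shrinks as the p orbitals become larger and more diffuse down the group, and for Sb that outweighs the weaker nuclear attraction.
Note the exception: Si has a higher electron affinity than P, contrary to the simple trend — adding an electron to P's half-filled 3p³ is unfavourable, so Si (3p²) has the more exothermic EA.
Approximate values (kJ/mol): Si 134, P 72, Ca 2, Sb 103.
So from highest to lowest: Si > Sb > P > Ca.

Si > Sb > P > Ca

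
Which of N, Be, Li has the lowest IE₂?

After 1 electron has been removed, what remains? N⁺ still has 4 valence electrons; Be⁺ still has 1 valence electron; Li⁺ is the bare [He] core.
Breaking into a closed-shell core is much more expensive than removing a leftover valence electron — Li has the largest IE_2 here.
Valence configurations: N⁺ [He]2s²2p², Be⁺ [He]2s¹.
Approximate IE_2 values (kJ/mol): N 2856, Be 1757, Li 7298.
Hence IE_2: Be < N < Li.

Be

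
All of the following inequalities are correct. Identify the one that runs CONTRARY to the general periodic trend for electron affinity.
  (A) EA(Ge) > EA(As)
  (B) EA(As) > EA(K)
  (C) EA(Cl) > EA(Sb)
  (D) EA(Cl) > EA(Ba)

(A)

The general trend: electron affinity increases across a period and decreases down a group.
(A) Ge (period 4, group 14) vs As (period 4, group 15): the stated order contradicts the simple trend.
(B) As (period 4, group 15) vs K (period 4, group 1): the stated order agrees with the simple trend.
(C) Cl (period 3, group 17) vs Sb (period 5, group 15): the stated order agrees with the simple trend.
(D) Cl (period 3, group 17) vs Ba (period 6, group 2): the stated order agrees with the simple trend.
The exception is (A): adding an electron to As's half-filled 4p³ is unfavourable, so Ge (4p²) has the more exothermic EA.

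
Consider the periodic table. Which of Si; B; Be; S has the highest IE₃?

IE_3 is the cost of taking one more electron from the +2 cation: Si²⁺ still has 2 valence electrons; B²⁺ still has 1 valence electron; Be²⁺ is the bare [He] core; S²⁺ still has 4 valence electrons.
Pulling an electron out of a noble-gas core costs far more than removing a remaining valence electron, so Be sits at the high end of IE_3.
Valence configurations: Si²⁺ [Ne]3s², B²⁺ [He]2s¹, S²⁺ [Ne]3s²3p².
Approximate IE_3 values (kJ/mol): Si 3232, B 3660, Be 14849, S 3357.
Overall IE_3 order: Si < S < B < Be.

Be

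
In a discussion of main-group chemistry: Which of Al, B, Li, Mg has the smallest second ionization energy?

The second ionization energy removes an electron from the +1 ion. For each element: Al⁺ still has 2 valence electrons; B⁺ still has 2 valence electrons; Li⁺ is the bare [He] core; Mg⁺ still has 1 valence electron.
Pulling an electron out of a noble-gas core costs far more than removing a remaining valence electron, so Li sits at the high end of IE_2.
Valence configurations: Al⁺ [Ne]3s², B⁺ [He]2s², Mg⁺ [Ne]3s¹.
Approximate IE_2 values (kJ/mol): Al 1817, B 2427, Li 7298, Mg 1451.
Putting it together, IE_2: Mg < Al < B < Li.

Mg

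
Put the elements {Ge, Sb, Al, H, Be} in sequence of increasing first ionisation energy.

Al < Ge < Sb < Be < H

H is in period 1, group 1; Be is in period 2, group 2; Al is in period 3, group 13; Ge is in period 4, group 14; Sb is in period 5, group 15.
IE₁ increases left→right with effective nuclear charge and decreases top→bottom as the valence shell moves farther out.
These sit on a diagonal, where the across-period and down-group effects partly cancel.
Ge > Al: period and group pull opposite ways; the across-period shift dominates (762 vs 578 kJ/mol).
Sb > Ge: period and group pull opposite ways; the across-period shift dominates (831 vs 762 kJ/mol).
Be > Sb: the two effects oppose for this pair; the down-group effect wins (900 vs 831 kJ/mol).
H > Be: period and group pull opposite ways; the down-group shift dominates (1312 vs 900 kJ/mol).
Tabulated first ionization energy (kJ/mol): H 1312, Be 900, Al 578, Ge 762, Sb 831.
So from lowest to highest: Al < Ge < Sb < Be < H.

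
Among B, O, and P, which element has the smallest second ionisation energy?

P

IE_2 is the cost of taking one more electron from the +1 cation: B⁺ still has 2 valence electrons; O⁺ still has 5 valence electrons; P⁺ still has 4 valence electrons.
All are still removing valence electrons, so compare the +1 ions as you would atoms: IE_2 generally rises across a period (higher Z_eff) and falls down a group (larger shell), subject to the usual subshell exceptions.
Valence configurations: B⁺ [He]2s², O⁺ [He]2s²2p³, P⁺ [Ne]3s²3p².
Approximate IE_2 values (kJ/mol): B 2427, O 3388, P 1907.
Hence IE_2: P < B < O.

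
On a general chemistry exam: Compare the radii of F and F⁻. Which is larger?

F⁻

Forming F⁻ adds 1 electron to F. More electron–electron repulsion in the same shell, with unchanged nuclear charge, lets the cloud expand.
An anion is larger than its parent atom: F⁻ > F.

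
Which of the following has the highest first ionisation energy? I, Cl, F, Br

F

F is in period 2, group 17; Cl is in period 3, group 17; Br is in period 4, group 17; I is in period 5, group 17.
Removing the outermost electron gets harder across a period and easier down a group.
All are in group 17, so first ionization energy increases up the group.
The highest first ionisation energy among these belongs to F.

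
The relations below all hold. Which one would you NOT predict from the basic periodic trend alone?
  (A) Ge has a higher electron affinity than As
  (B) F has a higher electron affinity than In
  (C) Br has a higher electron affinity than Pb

(A)

The general trend: electron affinity increases across a period and decreases down a group.
(A) Ge (period 4, group 14) vs As (period 4, group 15): the stated order contradicts the simple trend.
(B) F (period 2, group 17) vs In (period 5, group 13): the stated order agrees with the simple trend.
(C) Br (period 4, group 17) vs Pb (period 6, group 14): the stated order agrees with the simple trend.
The exception is (A): adding an electron to As's half-filled 4p³ is unfavourable, so Ge (4p²) has the more exothermic EA.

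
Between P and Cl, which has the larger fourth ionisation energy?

Consider each +3 ion: P³⁺ still has 2 valence electrons; Cl³⁺ still has 4 valence electrons.
All are still removing valence electrons, so compare the +3 ions as you would atoms: IE_4 generally rises across a period (higher Z_eff) and falls down a group (larger shell), subject to the usual subshell exceptions.
Valence configurations: P³⁺ [Ne]3s², Cl³⁺ [Ne]3s²3p².
Tabulated IE_4 (kJ/mol): P 4964, Cl 5159.
Putting it together, IE_4: P < Cl.

Cl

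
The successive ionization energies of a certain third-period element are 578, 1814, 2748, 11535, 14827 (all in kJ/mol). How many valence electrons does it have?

Look for the largest jump between consecutive ionization energies: IE4/IE3 ≈ 4.2, far larger than any earlier ratio.
That jump marks the point where a core electron is being removed. So the atom has 3 valence electrons.

3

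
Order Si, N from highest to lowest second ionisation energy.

N > Si

Consider each +1 ion: Si⁺ still has 3 valence electrons; N⁺ still has 4 valence electrons.
All are still removing valence electrons, so compare the +1 ions as you would atoms: IE_2 generally rises across a period (higher Z_eff) and falls down a group (larger shell), subject to the usual subshell exceptions.
Valence configurations: Si⁺ [Ne]3s²3p¹, N⁺ [He]2s²2p².
The numbers (kJ/mol): Si 1577, N 2856.
Putting it together, IE_2: Si < N.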